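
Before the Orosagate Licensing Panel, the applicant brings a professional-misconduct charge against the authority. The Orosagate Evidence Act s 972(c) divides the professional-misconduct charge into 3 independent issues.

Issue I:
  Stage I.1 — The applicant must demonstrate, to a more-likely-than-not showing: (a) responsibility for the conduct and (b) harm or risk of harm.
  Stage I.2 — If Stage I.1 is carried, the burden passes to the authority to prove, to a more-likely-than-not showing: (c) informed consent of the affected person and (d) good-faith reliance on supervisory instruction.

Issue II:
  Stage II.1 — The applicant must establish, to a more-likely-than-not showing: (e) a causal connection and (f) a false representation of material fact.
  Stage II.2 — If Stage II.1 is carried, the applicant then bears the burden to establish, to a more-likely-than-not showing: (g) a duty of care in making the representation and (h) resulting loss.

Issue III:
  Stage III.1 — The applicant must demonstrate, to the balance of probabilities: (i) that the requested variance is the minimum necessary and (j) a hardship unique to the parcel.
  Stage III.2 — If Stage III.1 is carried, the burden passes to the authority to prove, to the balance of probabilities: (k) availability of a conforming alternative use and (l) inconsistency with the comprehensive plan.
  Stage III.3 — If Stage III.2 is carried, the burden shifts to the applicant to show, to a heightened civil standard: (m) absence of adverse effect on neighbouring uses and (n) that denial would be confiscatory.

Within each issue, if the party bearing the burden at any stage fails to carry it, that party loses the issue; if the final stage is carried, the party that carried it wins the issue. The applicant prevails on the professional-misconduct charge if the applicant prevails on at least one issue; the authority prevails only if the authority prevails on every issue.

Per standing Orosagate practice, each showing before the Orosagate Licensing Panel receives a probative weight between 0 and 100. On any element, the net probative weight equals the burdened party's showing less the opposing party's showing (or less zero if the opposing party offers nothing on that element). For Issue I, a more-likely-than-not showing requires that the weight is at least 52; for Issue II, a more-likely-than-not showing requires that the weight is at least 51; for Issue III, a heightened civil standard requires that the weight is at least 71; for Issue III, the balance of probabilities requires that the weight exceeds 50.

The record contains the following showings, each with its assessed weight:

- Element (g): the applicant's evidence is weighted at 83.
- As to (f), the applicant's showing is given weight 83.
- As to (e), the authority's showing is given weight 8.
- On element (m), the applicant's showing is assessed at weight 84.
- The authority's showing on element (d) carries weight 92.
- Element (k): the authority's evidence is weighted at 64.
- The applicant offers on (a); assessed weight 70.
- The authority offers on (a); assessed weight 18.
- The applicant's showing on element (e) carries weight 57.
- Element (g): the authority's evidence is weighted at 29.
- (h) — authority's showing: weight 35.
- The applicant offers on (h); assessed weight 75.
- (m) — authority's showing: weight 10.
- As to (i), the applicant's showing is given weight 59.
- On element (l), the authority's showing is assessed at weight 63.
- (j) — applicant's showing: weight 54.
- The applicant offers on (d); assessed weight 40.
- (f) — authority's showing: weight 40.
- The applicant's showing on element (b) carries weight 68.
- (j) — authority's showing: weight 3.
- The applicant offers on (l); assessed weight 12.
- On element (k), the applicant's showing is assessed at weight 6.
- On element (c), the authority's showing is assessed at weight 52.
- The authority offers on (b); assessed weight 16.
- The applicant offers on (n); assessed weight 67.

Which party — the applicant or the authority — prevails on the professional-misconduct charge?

— Issue I —
At Stage I.1 the applicant must meet a more-likely-than-not showing (weight is at least 52): on (a) the weight is 70 less the opposing 18 gives net 52, which does reach 52, so (a) meets the standard; on (b) the weight is 68 less the opposing 16 gives net 52, which does reach 52, so (b) meets the standard.
  Stage I.1 is satisfied; the onus moves to the authority.
At Stage I.2 the authority must meet a more-likely-than-not showing (weight is at least 52): on (c) the weight is 52, which does reach 52, so (c) meets the standard; on (d) the weight is 92 less the opposing 40 gives net 52, ≥ 52, so (d) meets the standard.
  All elements met at the final stage.
With every stage satisfied, the authority prevails on this issue.
— Issue II —
Stage II.1 — burden on applicant; standard: a more-likely-than-not showing (weight is at least 51).
    (e): 57 − 8 = 49 < 51 [not met]
    (f): 83 − 40 = 43 < 51 [not met]
  The applicant does not carry Stage II.1.
The authority prevails on this issue.
— Issue III —
Stage III.1 — burden on applicant; standard: the balance of probabilities (weight exceeds 50).
    (i): 59 > 50 [met]
    (j): 54 − 3 = 51 > 50 [met]
  All elements met. The burden passes to the authority.
Stage III.2 — burden on authority; standard: the balance of probabilities (weight exceeds 50).
    (k): 64 − 6 = 58 > 50 [met]
    (l): 63 − 12 = 51 > 50 [met]
  All elements met. The burden passes to the applicant.
Stage III.3 — burden on applicant; standard: a heightened civil standard (weight is at least 71).
    (m): 84 − 10 = 74 ≥ 71 [met]
    (n): 67 < 71 [not met]
  Stage III.3 not carried; the applicant fails its burden.
The authority prevails on this issue.
Per-issue: Issue I → authority; Issue II → authority; Issue III → authority. The applicant must prevail on at least one issue; overall, the authority prevails.

authority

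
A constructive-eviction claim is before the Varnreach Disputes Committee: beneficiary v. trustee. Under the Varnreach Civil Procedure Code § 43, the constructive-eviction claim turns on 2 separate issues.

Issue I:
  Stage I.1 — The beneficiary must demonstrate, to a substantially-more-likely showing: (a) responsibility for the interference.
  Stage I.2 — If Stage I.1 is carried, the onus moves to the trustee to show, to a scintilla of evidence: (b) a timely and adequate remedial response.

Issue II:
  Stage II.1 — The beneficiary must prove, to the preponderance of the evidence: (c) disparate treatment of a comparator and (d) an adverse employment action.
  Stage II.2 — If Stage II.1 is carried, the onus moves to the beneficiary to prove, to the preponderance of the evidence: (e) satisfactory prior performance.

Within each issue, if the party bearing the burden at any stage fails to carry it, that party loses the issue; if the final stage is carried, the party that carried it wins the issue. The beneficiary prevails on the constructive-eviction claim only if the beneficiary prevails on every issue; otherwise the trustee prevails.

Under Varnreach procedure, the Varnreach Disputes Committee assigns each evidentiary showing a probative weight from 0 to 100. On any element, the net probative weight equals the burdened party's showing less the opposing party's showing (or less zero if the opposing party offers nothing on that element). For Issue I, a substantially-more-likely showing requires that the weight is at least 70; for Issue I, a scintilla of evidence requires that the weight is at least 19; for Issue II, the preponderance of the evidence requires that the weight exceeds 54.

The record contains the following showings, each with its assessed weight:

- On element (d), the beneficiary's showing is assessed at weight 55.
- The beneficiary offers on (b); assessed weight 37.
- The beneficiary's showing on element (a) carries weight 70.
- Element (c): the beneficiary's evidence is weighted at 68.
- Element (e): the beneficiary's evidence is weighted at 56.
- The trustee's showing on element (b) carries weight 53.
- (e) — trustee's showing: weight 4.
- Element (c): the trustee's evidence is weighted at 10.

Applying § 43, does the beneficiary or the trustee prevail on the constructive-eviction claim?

— Issue I —
Stage I.1 (beneficiary, a substantially-more-likely showing, weight is at least 70): (a) 70 ≥ 70 — meets.
  The beneficiary carries Stage I.1; the trustee now bears the burden.
Stage I.2 (trustee, a scintilla of evidence, weight is at least 19): (b) net 53−37=16 < 19 — fails.
  Stage I.2 not carried; the trustee fails its burden.
The beneficiary prevails on this issue.
— Issue II —
Stage II.1 (beneficiary, the preponderance of the evidence, weight exceeds 54): (c) net 68−10=58 > 54 — meets; (d) 55 > 54 — meets.
  All elements met. The beneficiary retains the burden for Stage II.2.
Stage II.2 (beneficiary, the preponderance of the evidence, weight exceeds 54): (e) net 56−4=52 ≤ 54 — fails.
  Not every element is met, so the beneficiary fails to carry Stage II.2.
The trustee prevails on this issue.
Per-issue: Issue I → beneficiary; Issue II → trustee. The beneficiary must prevail on every issue; overall, the trustee prevails.

trustee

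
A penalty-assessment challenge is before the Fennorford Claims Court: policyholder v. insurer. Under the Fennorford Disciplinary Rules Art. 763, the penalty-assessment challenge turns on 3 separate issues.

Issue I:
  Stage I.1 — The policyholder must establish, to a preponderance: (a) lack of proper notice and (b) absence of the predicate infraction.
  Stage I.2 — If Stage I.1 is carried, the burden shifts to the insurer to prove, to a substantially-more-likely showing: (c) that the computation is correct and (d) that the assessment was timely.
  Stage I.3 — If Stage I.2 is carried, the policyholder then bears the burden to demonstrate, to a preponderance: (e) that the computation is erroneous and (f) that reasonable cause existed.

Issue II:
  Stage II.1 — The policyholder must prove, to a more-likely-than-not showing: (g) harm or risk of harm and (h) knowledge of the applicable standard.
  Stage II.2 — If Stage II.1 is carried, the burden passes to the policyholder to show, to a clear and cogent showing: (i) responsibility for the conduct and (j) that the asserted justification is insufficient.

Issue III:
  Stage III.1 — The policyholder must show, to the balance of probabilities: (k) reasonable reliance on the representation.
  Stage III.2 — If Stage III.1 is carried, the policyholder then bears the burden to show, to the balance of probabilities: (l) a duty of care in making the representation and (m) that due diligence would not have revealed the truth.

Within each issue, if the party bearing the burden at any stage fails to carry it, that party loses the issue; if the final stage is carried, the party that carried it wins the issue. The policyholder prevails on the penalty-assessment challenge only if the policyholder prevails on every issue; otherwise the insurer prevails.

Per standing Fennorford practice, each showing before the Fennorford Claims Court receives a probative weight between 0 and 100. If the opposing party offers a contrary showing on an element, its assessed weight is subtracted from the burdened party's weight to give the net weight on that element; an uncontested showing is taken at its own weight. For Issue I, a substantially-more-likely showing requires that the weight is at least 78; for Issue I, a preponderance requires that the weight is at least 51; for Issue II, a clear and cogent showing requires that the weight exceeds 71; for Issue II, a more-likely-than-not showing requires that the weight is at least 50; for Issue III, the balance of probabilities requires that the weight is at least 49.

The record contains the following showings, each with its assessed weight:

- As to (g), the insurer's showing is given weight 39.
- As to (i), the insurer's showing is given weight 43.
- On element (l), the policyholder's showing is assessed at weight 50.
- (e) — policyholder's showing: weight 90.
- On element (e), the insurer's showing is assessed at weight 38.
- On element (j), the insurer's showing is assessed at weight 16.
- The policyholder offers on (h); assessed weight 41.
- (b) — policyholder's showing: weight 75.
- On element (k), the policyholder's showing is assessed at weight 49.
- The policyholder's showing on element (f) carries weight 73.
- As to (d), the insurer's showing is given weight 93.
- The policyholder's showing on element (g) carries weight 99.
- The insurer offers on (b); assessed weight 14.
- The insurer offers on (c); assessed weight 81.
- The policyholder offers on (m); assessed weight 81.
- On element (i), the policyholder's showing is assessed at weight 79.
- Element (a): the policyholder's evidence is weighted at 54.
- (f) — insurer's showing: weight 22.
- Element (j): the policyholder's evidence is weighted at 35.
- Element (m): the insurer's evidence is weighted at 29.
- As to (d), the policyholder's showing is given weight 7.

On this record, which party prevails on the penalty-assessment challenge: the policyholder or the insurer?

— Issue I —
At Stage I.1 the policyholder must meet a preponderance (weight is at least 51): on (a) the weight is 54, which does reach 51, so (a) meets the standard; on (b) the weight is 75 less the opposing 14 gives net 61, which does reach 51, so (b) meets the standard.
  Stage I.1 carried; the burden shifts to the insurer.
At Stage I.2 the insurer must meet a substantially-more-likely showing (weight is at least 78): on (c) the weight is 81, which does reach 78, so (c) meets the standard; on (d) the weight is 93 less the opposing 7 gives net 86, ≥ 78, so (d) meets the standard.
  Stage I.2 carried; the burden shifts to the policyholder.
At Stage I.3 the policyholder must meet a preponderance (weight is at least 51): on (e) the weight is 90 less the opposing 38 gives net 52, ≥ 51, so (e) meets the standard; on (f) the weight is 73 less the opposing 22 gives net 51, which does reach 51, so (f) meets the standard.
  The policyholder carries the last stage.
With every stage satisfied, the policyholder prevails on this issue.
— Issue II —
At Stage II.1 the policyholder must meet a more-likely-than-not showing (weight is at least 50): on (g) the weight is 99 less the opposing 39 gives net 60, which does reach 50, so (g) meets the standard; on (h) the weight is 41, < 50, so (h) does not meet the standard.
  Not every element is met, so the policyholder fails to carry Stage II.1.
The analysis ends at Stage II.1; the insurer prevails on this issue.
— Issue III —
At Stage III.1 the policyholder must meet the balance of probabilities (weight is at least 49): on (k) the weight is 49, which does reach 49, so (k) meets the standard.
  All elements met. The policyholder retains the burden for Stage III.2.
At Stage III.2 the policyholder must meet the balance of probabilities (weight is at least 49): on (l) the weight is 50, ≥ 49, so (l) meets the standard; on (m) the weight is 81 less the opposing 29 gives net 52, which does reach 49, so (m) meets the standard.
  Stage III.2 carried; the final stage is satisfied.
All stages carried — the policyholder prevails on this issue.
Per-issue: Issue I → policyholder; Issue II → insurer; Issue III → policyholder. The policyholder must prevail on every issue; overall, the insurer prevails.

insurer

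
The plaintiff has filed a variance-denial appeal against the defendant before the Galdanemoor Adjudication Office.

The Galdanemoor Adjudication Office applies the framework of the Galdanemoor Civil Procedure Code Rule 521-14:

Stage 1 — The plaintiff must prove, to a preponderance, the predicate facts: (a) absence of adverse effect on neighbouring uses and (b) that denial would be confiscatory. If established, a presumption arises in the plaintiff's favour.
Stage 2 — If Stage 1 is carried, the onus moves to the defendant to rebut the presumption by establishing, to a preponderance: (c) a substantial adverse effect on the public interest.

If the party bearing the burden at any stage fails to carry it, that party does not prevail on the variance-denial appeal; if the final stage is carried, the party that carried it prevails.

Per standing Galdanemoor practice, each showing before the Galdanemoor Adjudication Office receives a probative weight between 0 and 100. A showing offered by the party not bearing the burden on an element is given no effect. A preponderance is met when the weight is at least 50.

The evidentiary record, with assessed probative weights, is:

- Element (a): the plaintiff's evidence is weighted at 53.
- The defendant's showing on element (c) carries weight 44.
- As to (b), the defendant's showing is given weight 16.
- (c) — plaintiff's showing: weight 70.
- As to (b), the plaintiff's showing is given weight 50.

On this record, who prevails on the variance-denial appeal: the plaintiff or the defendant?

At Stage 1 the plaintiff must meet a preponderance (weight is at least 50): on (a) the weight is 53, ≥ 50, so (a) meets the standard; on (b) the weight is 50 (the defendant's 16 is given no effect), ≥ 50, so (b) meets the standard.
  Stage 1 is satisfied; the onus moves to the defendant.
At Stage 2 the defendant must meet a preponderance (weight is at least 50): on (c) the weight is 44 (the plaintiff's 70 is given no effect), which does not reach 50, so (c) does not meet the standard.
  The defendant does not carry Stage 2.
The analysis ends at Stage 2; the plaintiff prevails.

plaintiff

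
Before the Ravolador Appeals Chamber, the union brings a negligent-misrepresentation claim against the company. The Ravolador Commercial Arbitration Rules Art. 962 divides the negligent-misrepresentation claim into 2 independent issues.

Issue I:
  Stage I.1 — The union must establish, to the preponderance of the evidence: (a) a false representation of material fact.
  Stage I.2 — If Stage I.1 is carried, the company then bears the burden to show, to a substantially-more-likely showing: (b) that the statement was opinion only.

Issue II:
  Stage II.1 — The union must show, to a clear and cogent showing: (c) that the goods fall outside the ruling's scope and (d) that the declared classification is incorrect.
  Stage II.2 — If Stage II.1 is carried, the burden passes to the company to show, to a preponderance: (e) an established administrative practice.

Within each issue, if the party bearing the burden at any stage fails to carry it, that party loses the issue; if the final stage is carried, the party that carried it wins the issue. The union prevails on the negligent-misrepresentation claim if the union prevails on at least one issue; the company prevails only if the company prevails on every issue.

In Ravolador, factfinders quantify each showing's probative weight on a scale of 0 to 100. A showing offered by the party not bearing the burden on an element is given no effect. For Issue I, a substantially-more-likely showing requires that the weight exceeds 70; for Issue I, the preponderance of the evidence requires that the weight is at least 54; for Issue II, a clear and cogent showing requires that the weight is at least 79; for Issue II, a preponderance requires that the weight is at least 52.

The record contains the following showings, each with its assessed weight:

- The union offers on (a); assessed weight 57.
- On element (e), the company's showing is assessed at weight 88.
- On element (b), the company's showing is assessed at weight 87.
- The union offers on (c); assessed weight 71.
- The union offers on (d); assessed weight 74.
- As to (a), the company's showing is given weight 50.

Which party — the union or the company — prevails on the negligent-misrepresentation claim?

— Issue I —
Stage I.1 (union, the preponderance of the evidence, weight is at least 54): (a) 57 (company's 50 disregarded) ≥ 54 — meets.
  Stage I.1 is satisfied; the onus moves to the company.
Stage I.2 (company, a substantially-more-likely showing, weight exceeds 70): (b) 87 > 70 — meets.
  The company carries the last stage.
All stages carried — the company prevails on this issue.
— Issue II —
Stage II.1 (union, a clear and cogent showing, weight is at least 79): (c) 71 < 79 — fails; (d) 74 < 79 — fails.
  Stage II.1 not carried; the union fails its burden.
The company prevails on this issue.
Per-issue: Issue I → company; Issue II → company. The union must prevail on at least one issue; overall, the company prevails.

company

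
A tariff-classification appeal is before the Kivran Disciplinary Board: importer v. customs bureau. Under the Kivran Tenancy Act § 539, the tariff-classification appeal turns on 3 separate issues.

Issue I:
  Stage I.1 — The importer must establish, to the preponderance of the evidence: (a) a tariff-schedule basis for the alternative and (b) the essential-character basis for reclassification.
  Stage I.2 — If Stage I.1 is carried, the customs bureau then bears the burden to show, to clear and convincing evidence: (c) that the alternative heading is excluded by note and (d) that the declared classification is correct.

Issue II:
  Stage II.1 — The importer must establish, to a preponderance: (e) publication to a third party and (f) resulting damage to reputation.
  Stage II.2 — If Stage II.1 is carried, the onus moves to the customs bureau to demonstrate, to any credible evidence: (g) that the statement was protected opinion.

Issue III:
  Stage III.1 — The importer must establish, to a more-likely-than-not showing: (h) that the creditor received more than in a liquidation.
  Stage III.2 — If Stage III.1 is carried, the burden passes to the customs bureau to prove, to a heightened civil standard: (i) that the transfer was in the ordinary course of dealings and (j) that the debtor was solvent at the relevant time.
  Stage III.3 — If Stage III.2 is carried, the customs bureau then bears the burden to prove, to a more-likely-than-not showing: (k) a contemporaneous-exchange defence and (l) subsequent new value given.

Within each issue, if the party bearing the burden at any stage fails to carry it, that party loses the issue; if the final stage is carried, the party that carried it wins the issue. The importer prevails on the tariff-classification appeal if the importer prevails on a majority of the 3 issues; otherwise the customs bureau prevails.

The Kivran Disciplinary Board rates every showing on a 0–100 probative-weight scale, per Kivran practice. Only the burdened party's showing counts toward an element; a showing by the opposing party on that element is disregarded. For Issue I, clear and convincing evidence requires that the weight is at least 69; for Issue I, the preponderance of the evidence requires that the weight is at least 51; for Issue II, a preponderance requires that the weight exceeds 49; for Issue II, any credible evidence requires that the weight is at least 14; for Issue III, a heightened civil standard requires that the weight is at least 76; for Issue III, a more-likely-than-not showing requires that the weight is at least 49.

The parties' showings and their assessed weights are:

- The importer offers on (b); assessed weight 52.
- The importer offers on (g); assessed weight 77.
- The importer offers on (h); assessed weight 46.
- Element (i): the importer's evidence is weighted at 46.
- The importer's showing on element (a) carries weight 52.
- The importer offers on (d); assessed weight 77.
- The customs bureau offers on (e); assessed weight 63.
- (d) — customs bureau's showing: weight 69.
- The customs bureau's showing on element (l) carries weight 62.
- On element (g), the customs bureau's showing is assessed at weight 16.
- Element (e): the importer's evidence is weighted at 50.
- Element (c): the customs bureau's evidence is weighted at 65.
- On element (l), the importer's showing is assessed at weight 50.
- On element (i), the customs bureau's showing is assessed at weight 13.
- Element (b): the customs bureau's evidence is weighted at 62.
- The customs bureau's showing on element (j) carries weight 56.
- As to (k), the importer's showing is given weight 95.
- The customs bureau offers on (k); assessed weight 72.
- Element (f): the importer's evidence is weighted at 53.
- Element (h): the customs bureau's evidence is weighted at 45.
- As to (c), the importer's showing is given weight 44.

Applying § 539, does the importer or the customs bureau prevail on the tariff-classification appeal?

— Issue I —
Stage I.1 — burden on importer; standard: the preponderance of the evidence (weight is at least 51).
    (a): 52 ≥ 51 [met]
    (b): 52 (customs bureau's 62 disregarded) ≥ 51 [met]
  Stage I.1 carried; the burden shifts to the customs bureau.
Stage I.2 — burden on customs bureau; standard: clear and convincing evidence (weight is at least 69).
    (c): 65 (importer's 44 disregarded) < 69 [not met]
    (d): 69 (importer's 77 disregarded) ≥ 69 [met]
  Not every element is met, so the customs bureau fails to carry Stage I.2.
So the importer prevails on this issue.
— Issue II —
At Stage II.1 the importer must meet a preponderance (weight exceeds 49): on (e) the weight is 50 (the customs bureau's 63 is given no effect), which does exceed 49, so (e) meets the standard; on (f) the weight is 53, which does exceed 49, so (f) meets the standard.
  Stage II.1 carried; the burden shifts to the customs bureau.
At Stage II.2 the customs bureau must meet any credible evidence (weight is at least 14): on (g) the weight is 16 (the importer's 77 is given no effect), ≥ 14, so (g) meets the standard.
  All elements met at the final stage.
With every stage satisfied, the customs bureau prevails on this issue.
— Issue III —
Stage III.1 (importer, a more-likely-than-not showing, weight is at least 49): (h) 46 (customs bureau's 45 disregarded) < 49 — fails.
  Not every element is met, so the importer fails to carry Stage III.1.
The analysis ends at Stage III.1; the customs bureau prevails on this issue.
Per-issue: Issue I → importer; Issue II → customs bureau; Issue III → customs bureau. The importer must prevail on a majority of issues; overall, the customs bureau prevails.

customs bureau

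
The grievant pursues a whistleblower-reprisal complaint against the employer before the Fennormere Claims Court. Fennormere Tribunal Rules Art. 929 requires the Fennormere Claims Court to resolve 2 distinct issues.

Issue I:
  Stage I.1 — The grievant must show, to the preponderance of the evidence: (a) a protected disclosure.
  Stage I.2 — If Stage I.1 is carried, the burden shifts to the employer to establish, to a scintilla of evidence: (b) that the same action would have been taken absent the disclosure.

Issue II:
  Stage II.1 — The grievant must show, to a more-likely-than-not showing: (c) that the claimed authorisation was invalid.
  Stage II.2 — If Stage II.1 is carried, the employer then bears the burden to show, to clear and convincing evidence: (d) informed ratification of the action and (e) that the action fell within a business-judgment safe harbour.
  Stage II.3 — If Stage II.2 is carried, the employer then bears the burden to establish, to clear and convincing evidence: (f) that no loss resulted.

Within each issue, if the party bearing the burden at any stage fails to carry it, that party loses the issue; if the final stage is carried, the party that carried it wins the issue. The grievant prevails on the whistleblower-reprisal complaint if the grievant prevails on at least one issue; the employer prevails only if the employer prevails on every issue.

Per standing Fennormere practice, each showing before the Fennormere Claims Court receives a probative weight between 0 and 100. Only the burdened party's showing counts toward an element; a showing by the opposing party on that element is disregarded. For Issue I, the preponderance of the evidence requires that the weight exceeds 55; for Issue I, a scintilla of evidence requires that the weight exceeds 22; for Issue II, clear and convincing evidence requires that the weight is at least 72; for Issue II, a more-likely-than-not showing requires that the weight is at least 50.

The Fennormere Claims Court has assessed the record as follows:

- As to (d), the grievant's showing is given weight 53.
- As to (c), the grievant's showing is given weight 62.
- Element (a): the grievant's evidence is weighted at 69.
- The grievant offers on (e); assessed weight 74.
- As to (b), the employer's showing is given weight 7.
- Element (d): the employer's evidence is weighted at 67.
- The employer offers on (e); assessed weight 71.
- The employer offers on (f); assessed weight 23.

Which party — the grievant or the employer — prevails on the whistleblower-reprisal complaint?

grievant

— Issue I —
Stage I.1 (grievant, the preponderance of the evidence, weight exceeds 55): (a) 69 > 55 — meets.
  Stage I.1 is satisfied; the onus moves to the employer.
Stage I.2 (employer, a scintilla of evidence, weight exceeds 22): (b) 7 ≤ 22 — fails.
  Stage I.2 not carried; the employer fails its burden.
So the grievant prevails on this issue.
— Issue II —
At Stage II.1 the grievant must meet a more-likely-than-not showing (weight is at least 50): on (c) the weight is 62, which does reach 50, so (c) meets the standard.
  Stage II.1 carried; the burden shifts to the employer.
At Stage II.2 the employer must meet clear and convincing evidence (weight is at least 72): on (d) the weight is 67 (the grievant's 53 is given no effect), < 72, so (d) does not meet the standard; on (e) the weight is 71 (the grievant's 74 is given no effect), which does not reach 72, so (e) does not meet the standard.
  The employer does not carry Stage II.2.
The analysis ends at Stage II.2; the grievant prevails on this issue.
Per-issue: Issue I → grievant; Issue II → grievant. The grievant must prevail on at least one issue; overall, the grievant prevails.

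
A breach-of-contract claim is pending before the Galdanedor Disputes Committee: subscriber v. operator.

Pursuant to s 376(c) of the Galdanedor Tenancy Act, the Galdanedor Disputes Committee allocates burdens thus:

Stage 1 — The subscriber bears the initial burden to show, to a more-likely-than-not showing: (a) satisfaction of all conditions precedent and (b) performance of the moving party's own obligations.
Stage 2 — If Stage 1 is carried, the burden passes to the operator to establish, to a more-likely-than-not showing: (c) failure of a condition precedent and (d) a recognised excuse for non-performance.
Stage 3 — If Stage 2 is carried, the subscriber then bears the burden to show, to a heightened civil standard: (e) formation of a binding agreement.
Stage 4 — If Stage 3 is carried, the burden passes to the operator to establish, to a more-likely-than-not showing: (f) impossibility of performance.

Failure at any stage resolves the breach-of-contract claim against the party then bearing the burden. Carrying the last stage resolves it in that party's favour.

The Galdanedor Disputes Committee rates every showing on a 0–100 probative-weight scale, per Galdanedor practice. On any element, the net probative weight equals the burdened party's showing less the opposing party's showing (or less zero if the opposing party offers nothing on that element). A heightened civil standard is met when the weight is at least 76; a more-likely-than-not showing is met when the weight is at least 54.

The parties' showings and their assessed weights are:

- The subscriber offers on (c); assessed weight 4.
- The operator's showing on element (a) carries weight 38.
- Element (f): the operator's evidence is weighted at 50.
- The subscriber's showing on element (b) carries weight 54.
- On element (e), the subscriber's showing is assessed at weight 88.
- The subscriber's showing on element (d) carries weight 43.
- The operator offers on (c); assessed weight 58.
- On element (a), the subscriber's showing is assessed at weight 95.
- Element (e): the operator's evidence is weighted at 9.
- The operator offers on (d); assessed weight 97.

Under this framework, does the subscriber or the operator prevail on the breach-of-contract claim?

At Stage 1 the subscriber must meet a more-likely-than-not showing (weight is at least 54): on (a) the weight is 95 less the opposing 38 gives net 57, ≥ 54, so (a) meets the standard; on (b) the weight is 54, which does reach 54, so (b) meets the standard.
  All elements met. The burden passes to the operator.
At Stage 2 the operator must meet a more-likely-than-not showing (weight is at least 54): on (c) the weight is 58 less the opposing 4 gives net 54, which does reach 54, so (c) meets the standard; on (d) the weight is 97 less the opposing 43 gives net 54, ≥ 54, so (d) meets the standard.
  All elements met. The burden passes to the subscriber.
At Stage 3 the subscriber must meet a heightened civil standard (weight is at least 76): on (e) the weight is 88 less the opposing 9 gives net 79, ≥ 76, so (e) meets the standard.
  All elements met. The burden passes to the operator.
At Stage 4 the operator must meet a more-likely-than-not showing (weight is at least 54): on (f) the weight is 50, < 54, so (f) does not meet the standard.
  The operator does not carry Stage 4.
The analysis ends at Stage 4; the subscriber prevails.

subscriber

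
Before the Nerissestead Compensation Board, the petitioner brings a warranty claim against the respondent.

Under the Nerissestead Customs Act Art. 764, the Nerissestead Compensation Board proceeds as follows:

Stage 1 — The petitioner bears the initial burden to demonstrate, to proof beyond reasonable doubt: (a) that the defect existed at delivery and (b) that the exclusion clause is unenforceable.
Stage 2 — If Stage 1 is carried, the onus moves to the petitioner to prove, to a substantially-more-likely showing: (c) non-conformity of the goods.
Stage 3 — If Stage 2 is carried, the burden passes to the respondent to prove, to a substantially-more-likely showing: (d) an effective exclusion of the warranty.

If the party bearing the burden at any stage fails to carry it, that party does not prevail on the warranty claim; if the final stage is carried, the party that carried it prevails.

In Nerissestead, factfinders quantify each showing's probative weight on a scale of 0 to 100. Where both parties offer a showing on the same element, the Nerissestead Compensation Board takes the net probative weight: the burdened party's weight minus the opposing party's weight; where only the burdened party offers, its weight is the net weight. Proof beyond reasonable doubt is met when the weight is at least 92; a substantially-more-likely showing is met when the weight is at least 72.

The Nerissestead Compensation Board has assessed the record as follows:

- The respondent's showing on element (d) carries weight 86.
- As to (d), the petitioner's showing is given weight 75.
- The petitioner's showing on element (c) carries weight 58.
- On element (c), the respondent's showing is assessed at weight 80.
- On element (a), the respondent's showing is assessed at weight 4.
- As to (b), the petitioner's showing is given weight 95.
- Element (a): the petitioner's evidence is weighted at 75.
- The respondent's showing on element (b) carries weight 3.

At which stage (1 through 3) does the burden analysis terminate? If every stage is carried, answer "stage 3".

Stage 1 (petitioner, proof beyond reasonable doubt, weight is at least 92): (a) net 75−4=71 < 92 — fails; (b) net 95−3=92 ≥ 92 — meets.
  Not every element is met, so the petitioner fails to carry Stage 1.
The analysis ends at Stage 1; the respondent prevails.

stage 1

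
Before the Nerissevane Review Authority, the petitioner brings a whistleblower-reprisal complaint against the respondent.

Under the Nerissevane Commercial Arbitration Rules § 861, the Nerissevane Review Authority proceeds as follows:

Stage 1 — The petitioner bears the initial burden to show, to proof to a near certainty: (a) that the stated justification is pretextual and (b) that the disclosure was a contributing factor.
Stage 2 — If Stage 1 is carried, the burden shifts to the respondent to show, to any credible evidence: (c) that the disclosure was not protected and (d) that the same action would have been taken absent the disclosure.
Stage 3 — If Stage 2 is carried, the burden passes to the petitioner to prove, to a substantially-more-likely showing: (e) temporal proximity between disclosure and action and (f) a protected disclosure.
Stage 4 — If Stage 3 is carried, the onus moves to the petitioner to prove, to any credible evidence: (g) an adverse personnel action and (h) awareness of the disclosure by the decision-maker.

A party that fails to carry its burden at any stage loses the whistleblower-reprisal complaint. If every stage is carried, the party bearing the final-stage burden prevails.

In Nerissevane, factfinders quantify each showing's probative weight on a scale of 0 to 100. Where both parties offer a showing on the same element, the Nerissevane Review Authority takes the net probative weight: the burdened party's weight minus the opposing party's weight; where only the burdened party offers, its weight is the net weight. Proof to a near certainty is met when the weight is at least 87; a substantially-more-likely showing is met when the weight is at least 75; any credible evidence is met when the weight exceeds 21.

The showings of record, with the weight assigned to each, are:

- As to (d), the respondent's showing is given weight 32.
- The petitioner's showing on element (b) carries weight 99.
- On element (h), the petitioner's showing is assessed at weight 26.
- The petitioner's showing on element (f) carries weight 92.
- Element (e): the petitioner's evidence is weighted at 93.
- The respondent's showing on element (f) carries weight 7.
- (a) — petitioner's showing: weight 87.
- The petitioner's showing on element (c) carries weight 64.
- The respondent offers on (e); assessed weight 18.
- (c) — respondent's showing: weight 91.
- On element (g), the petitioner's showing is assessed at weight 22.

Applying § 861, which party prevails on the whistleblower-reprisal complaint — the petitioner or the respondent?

At Stage 1 the petitioner must meet proof to a near certainty (weight is at least 87): on (a) the weight is 87, which does reach 87, so (a) meets the standard; on (b) the weight is 99, ≥ 87, so (b) meets the standard.
  The petitioner carries Stage 1; the respondent now bears the burden.
At Stage 2 the respondent must meet any credible evidence (weight exceeds 21): on (c) the weight is 91 less the opposing 64 gives net 27, > 21, so (c) meets the standard; on (d) the weight is 32, which does exceed 21, so (d) meets the standard.
  Stage 2 carried; the burden shifts to the petitioner.
At Stage 3 the petitioner must meet a substantially-more-likely showing (weight is at least 75): on (e) the weight is 93 less the opposing 18 gives net 75, which does reach 75, so (e) meets the standard; on (f) the weight is 92 less the opposing 7 gives net 85, which does reach 75, so (f) meets the standard.
  Stage 3 carried; the burden remains with the petitioner.
At Stage 4 the petitioner must meet any credible evidence (weight exceeds 21): on (g) the weight is 22, which does exceed 21, so (g) meets the standard; on (h) the weight is 26, > 21, so (h) meets the standard.
  Stage 4 carried; the final stage is satisfied.
All stages carried — the petitioner prevails.

petitioner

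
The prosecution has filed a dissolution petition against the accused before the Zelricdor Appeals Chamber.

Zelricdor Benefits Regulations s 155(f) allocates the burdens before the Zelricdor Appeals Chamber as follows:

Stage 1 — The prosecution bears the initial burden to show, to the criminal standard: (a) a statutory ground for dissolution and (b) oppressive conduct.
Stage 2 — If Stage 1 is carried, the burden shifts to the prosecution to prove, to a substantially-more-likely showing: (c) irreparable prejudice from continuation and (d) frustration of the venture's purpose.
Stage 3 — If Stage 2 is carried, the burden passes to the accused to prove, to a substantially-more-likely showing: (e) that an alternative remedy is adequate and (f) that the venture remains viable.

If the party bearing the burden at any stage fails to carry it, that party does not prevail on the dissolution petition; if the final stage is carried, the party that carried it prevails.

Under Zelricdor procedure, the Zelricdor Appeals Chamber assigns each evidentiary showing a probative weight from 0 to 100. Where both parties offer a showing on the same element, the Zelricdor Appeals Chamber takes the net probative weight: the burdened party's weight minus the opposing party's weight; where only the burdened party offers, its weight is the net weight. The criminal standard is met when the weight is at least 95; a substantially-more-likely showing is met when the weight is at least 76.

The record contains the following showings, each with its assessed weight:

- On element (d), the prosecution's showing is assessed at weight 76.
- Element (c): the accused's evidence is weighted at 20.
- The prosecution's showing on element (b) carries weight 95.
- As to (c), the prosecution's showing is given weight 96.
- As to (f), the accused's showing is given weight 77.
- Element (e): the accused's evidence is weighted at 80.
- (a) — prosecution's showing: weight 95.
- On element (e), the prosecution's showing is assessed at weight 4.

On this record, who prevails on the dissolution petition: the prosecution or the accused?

accused

At Stage 1 the prosecution must meet the criminal standard (weight is at least 95): on (a) the weight is 95, which does reach 95, so (a) meets the standard; on (b) the weight is 95, which does reach 95, so (b) meets the standard.
  All elements met. The prosecution retains the burden for Stage 2.
At Stage 2 the prosecution must meet a substantially-more-likely showing (weight is at least 76): on (c) the weight is 96 less the opposing 20 gives net 76, which does reach 76, so (c) meets the standard; on (d) the weight is 76, which does reach 76, so (d) meets the standard.
  Stage 2 carried; the burden shifts to the accused.
At Stage 3 the accused must meet a substantially-more-likely showing (weight is at least 76): on (e) the weight is 80 less the opposing 4 gives net 76, ≥ 76, so (e) meets the standard; on (f) the weight is 77, ≥ 76, so (f) meets the standard.
  All elements met at the final stage.
All stages carried — the accused prevails.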